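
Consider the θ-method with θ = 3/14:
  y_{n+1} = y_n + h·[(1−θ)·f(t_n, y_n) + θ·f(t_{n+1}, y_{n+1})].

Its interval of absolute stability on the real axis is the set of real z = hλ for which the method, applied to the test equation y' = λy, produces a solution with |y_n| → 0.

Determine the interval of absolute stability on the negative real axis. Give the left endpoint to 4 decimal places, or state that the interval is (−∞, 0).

Set f=λy, z=hλ:
  y_{n+1} = y_n + z·[11/14·y_n + 3/14·y_{n+1}] ⇒ (1 − 3/14z)y_{n+1} = (1 + 11/14z)y_n
  Hence R(z) = (1 + 11/14z)/(1 − 3/14z).

Find x<0 with |R(x)|<1.
x=-1.26: |R|=0.0079
R=−1: 1+11/14x = −1+3/14x ⇒ -4/7x=2 ⇒ x=2/(-4/7)=-3.5000
Confirm numerically:
  x=-2.858: |R|=0.77248 <1
  x=-2.608: |R|=0.67302 <1
  x=-1.732: |R|=0.26318 <1
  x=-1.584: |R|=0.18259 <1
  x=-4.050: |R|=1.16826 >1
  x=-3.938: |R|=1.13574 >1
  x=-3.866: |R|=1.11438 >1
Stable set (-3.5000, 0).

(-3.5000, 0).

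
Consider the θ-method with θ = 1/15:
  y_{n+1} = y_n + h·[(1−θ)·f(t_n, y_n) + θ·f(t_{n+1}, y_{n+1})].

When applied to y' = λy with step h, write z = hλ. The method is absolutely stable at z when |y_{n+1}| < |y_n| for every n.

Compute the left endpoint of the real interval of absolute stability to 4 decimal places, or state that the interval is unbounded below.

left endpoint -2.3077.

On y'=λy, z=hλ:
  y_{n+1} = y_n + z·[14/15·y_n + 1/15·y_{n+1}] ⇒ (1 − 1/15z)y_{n+1} = (1 + 14/15z)y_n
  R(z) = (1 + 14/15z)/(1 − 1/15z).

Find x<0 with |R(x)|<1.
x=-1.39: |R|=0.2721
R=−1: 1+14/15x = −1+1/15x ⇒ -13/15x=2 ⇒ x=2/(-13/15)=-2.3077
Confirm numerically:
  x=-1.712: |R|=0.53662 <1
  x=-1.594: |R|=0.44088 <1
  x=-1.196: |R|=0.10768 <1
  x=-2.762: |R|=1.33251 >1
  x=-2.424: |R|=1.08678 >1
  x=-2.359: |R|=1.03842 >1
So |R|<1 on (-2.3077, 0).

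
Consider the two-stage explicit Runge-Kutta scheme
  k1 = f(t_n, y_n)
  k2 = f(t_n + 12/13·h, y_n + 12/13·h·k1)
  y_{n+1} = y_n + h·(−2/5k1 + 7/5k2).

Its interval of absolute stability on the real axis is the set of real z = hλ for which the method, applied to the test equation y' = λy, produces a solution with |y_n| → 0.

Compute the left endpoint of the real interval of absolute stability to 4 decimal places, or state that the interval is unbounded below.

With y'=λy (z=hλ):
  k1=λy_n ⇒ h·k1=z·y_n;  k2=λ(1+12/13z)y_n ⇒ h·k2=z(1+12/13z)y_n
  y_{n+1}/y_n = 1 − 2/5z + 7/5z(1+12/13z) = 1 + z + 84/65z²
  ⇒ R(z) = 1 + z + 84/65z².

Find x<0 with |R(x)|<1.
x=-0.92: |R|=1.1738
R=1: x+84/65x²=0 ⇒ x=−65/84=-0.7738; min R=1−1/(4·84/65)=0.8065>−1
Confirm numerically:
  x=-0.549: |R|=0.84050 <1
  x=-0.524: |R|=0.83084 <1
  x=-0.381: |R|=0.80659 <1
  x=-0.335: |R|=0.81003 <1
  x=-1.235: |R|=1.73606 >1
  x=-1.088: |R|=1.44176 >1
So |R|<1 on (-0.7738, 0).

left endpoint -0.7738.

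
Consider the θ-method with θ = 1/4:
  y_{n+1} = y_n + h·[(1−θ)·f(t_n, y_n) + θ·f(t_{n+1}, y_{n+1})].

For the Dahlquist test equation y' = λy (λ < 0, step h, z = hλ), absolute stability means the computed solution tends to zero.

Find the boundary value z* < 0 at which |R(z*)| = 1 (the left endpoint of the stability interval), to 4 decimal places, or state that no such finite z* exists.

On y'=λy, z=hλ:
  y_{n+1} = y_n + z·[3/4·y_n + 1/4·y_{n+1}] ⇒ (1 − 1/4z)y_{n+1} = (1 + 3/4z)y_n
  ⇒ R(z) = (1 + 3/4z)/(1 − 1/4z).

Find x<0 with |R(x)|<1.
x=-0.59: |R|=0.4858
R=−1: 1+3/4x = −1+1/4x ⇒ -1/2x=2 ⇒ x=2/(-1/2)=-4.0000
Confirm numerically:
  x=-3.378: |R|=0.83139 <1
  x=-3.245: |R|=0.79158 <1
  x=-2.998: |R|=0.71363 <1
  x=-2.874: |R|=0.67239 <1
  x=-4.370: |R|=1.08841 >1
  x=-4.361: |R|=1.08635 >1
Interval (-4.0000, 0).

left endpoint -4.0000.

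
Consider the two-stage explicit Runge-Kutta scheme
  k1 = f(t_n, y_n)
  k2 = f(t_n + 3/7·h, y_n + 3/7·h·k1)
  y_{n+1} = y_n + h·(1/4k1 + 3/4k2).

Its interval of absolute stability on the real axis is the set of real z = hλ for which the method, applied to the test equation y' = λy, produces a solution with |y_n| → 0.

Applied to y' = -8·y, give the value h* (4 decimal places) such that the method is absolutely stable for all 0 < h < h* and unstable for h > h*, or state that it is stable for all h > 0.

On y'=λy, z=hλ:
  k1=λy_n ⇒ h·k1=z·y_n;  k2=λ(1+3/7z)y_n ⇒ h·k2=z(1+3/7z)y_n
  y_{n+1}/y_n = 1 + 1/4z + 3/4z(1+3/7z) = 1 + z + 9/28z²
  Hence R(z) = 1 + z + 9/28z².

Need |R(x)|<1, x<0.
x=-1.62: |R|=0.2236
R=1: x+9/28x²=0 ⇒ x=−28/9=-3.1111; min R=1−1/(4·9/28)=0.2222>−1
Confirm numerically:
  x=-3.065: |R|=0.95457 <1
  x=-1.604: |R|=0.22298 <1
  x=-1.317: |R|=0.24051 <1
  x=-3.409: |R|=1.32641 >1
  x=-3.301: |R|=1.20148 >1
So |R|<1 on (-3.1111, 0).

(-3.1111,0); λ=-8 ⇒ h* = (28/9)/8 = 0.3889.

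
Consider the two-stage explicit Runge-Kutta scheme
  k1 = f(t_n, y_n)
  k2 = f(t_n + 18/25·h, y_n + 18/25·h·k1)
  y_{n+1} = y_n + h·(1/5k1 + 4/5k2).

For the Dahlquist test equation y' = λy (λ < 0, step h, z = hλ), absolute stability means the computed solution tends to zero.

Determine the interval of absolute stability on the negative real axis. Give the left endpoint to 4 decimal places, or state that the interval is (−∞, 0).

Set f=λy, z=hλ:
  k1=λy_n ⇒ h·k1=z·y_n;  k2=λ(1+18/25z)y_n ⇒ h·k2=z(1+18/25z)y_n
  y_{n+1}/y_n = 1 + 1/5z + 4/5z(1+18/25z) = 1 + z + 72/125z²
  ⇒ R(z) = 1 + z + 72/125z².

Solve |R(x)|<1 on ℝ⁻.
x=-1.25: |R|=0.6500
R=1: x+72/125x²=0 ⇒ x=−125/72=-1.7361; min R=1−1/(4·72/125)=0.5660>−1
Confirm numerically:
  x=-1.281: |R|=0.66419 <1
  x=-1.228: |R|=0.64060 <1
  x=-0.871: |R|=0.56598 <1
  x=-2.122: |R|=1.47166 >1
  x=-2.014: |R|=1.32237 >1
Stable set (-1.7361, 0).

(-1.7361, 0).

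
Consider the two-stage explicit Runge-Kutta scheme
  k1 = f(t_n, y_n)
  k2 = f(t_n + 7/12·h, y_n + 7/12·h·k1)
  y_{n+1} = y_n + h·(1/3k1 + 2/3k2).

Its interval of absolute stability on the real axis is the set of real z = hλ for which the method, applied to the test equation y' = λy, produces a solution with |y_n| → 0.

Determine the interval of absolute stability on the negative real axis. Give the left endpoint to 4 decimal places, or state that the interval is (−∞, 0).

(-2.5714, 0).

On y'=λy, z=hλ:
  k1=λy_n ⇒ h·k1=z·y_n;  k2=λ(1+7/12z)y_n ⇒ h·k2=z(1+7/12z)y_n
  y_{n+1}/y_n = 1 + 1/3z + 2/3z(1+7/12z) = 1 + z + 7/18z²
  so R(z) = 1 + z + 7/18z².

Boundary: |R(x)|=1, x<0.
x=-0.4: |R|=0.6622
R=1: x+7/18x²=0 ⇒ x=−18/7=-2.5714; min R=1−1/(4·7/18)=0.3571>−1
Confirm numerically:
  x=-2.176: |R|=0.66538 <1
  x=-1.447: |R|=0.36726 <1
  x=-1.052: |R|=0.37838 <1
  x=-2.816: |R|=1.26783 >1
  x=-2.779: |R|=1.22433 >1
  x=-2.711: |R|=1.14715 >1
Interval (-2.5714, 0).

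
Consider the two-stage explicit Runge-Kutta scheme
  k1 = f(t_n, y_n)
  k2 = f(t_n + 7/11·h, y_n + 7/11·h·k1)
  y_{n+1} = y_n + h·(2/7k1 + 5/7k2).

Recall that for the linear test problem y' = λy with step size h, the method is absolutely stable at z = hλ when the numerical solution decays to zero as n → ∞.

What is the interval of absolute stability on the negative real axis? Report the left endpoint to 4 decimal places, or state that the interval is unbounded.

z∈(-2.2000,0).

Test eqn y'=λy, z=hλ:
  k1=λy_n ⇒ h·k1=z·y_n;  k2=λ(1+7/11z)y_n ⇒ h·k2=z(1+7/11z)y_n
  y_{n+1}/y_n = 1 + 2/7z + 5/7z(1+7/11z) = 1 + z + 5/11z²
  ⇒ R(z) = 1 + z + 5/11z².

Need |R(x)|<1, x<0.
x=-0.66: |R|=0.5380
R=1: x+5/11x²=0 ⇒ x=−11/5=-2.2000; min R=1−1/(4·5/11)=0.4500>−1
Confirm numerically:
  x=-1.945: |R|=0.77456 <1
  x=-1.281: |R|=0.46489 <1
  x=-1.277: |R|=0.46424 <1
  x=-1.106: |R|=0.45002 <1
  x=-2.761: |R|=1.70406 >1
  x=-2.357: |R|=1.16820 >1
Stable set (-2.2000, 0).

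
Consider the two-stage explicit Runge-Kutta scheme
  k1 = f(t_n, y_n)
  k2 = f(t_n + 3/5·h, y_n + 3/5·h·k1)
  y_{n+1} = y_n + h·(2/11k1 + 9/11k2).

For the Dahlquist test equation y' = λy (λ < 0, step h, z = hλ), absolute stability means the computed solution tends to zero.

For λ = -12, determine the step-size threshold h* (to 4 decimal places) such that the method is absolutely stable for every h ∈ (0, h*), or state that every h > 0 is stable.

(-2.0370,0); λ=-12 ⇒ h* = (55/27)/12 = 0.1698.

On y'=λy, z=hλ:
  k1=λy_n ⇒ h·k1=z·y_n;  k2=λ(1+3/5z)y_n ⇒ h·k2=z(1+3/5z)y_n
  y_{n+1}/y_n = 1 + 2/11z + 9/11z(1+3/5z) = 1 + z + 27/55z²
  ⇒ R(z) = 1 + z + 27/55z².

Solve |R(x)|<1 on ℝ⁻.
x=-1.55: |R|=0.6294
R=1: x+27/55x²=0 ⇒ x=−55/27=-2.0370; min R=1−1/(4·27/55)=0.4907>−1
Confirm numerically:
  x=-1.716: |R|=0.72956 <1
  x=-1.570: |R|=0.64004 <1
  x=-1.517: |R|=0.61272 <1
  x=-0.940: |R|=0.49377 <1
  x=-2.332: |R|=1.33767 >1
  x=-2.302: |R|=1.29943 >1
Stable set (-2.0370, 0).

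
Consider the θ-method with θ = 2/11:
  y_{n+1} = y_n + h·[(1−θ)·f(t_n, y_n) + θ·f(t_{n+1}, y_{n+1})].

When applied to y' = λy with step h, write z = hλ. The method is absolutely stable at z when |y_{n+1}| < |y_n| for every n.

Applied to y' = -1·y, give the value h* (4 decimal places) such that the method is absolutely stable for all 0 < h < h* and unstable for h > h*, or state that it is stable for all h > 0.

(-3.1429,0); λ=-1 ⇒ h* = (22/7)/1 = 3.1429.

With y'=λy (z=hλ):
  y_{n+1} = y_n + z·[9/11·y_n + 2/11·y_{n+1}] ⇒ (1 − 2/11z)y_{n+1} = (1 + 9/11z)y_n
  Hence R(z) = (1 + 9/11z)/(1 − 2/11z).

Find x<0 with |R(x)|<1.
x=-1.7: |R|=0.2986
R=−1: 1+9/11x = −1+2/11x ⇒ -7/11x=2 ⇒ x=2/(-7/11)=-3.1429
Confirm numerically:
  x=-2.709: |R|=0.81502 <1
  x=-2.128: |R|=0.53435 <1
  x=-1.955: |R|=0.44232 <1
  x=-3.584: |R|=1.16997 >1
  x=-3.261: |R|=1.04720 >1
Interval (-3.1429, 0).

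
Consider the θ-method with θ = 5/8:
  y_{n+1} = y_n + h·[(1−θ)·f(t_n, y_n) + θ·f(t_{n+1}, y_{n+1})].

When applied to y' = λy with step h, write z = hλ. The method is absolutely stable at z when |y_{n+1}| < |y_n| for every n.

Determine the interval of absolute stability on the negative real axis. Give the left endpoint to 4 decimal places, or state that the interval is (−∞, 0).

(−∞, 0) — no finite endpoint.

Test eqn y'=λy, z=hλ:
  y_{n+1} = y_n + z·[3/8·y_n + 5/8·y_{n+1}] ⇒ (1 − 5/8z)y_{n+1} = (1 + 3/8z)y_n
  so R(z) = (1 + 3/8z)/(1 − 5/8z).

Solve |R(x)|<1 on ℝ⁻.
x=-0.95: |R|=0.4039
x=-2: |R|=0.1111
x=-10: |R|=0.3793
x=-100: |R|=0.5748
θ=5/8≥1/2 ⇒ |1+3/8x|<|1−5/8x| ∀x<0 ⇒ stable on all of ℝ⁻.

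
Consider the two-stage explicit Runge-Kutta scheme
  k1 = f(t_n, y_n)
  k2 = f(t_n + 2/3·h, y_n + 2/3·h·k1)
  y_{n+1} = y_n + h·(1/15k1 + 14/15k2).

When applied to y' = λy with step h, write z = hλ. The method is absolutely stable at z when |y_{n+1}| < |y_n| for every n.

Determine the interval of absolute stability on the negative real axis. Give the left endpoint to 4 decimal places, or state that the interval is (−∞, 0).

(-1.6071, 0).

Set f=λy, z=hλ:
  k1=λy_n ⇒ h·k1=z·y_n;  k2=λ(1+2/3z)y_n ⇒ h·k2=z(1+2/3z)y_n
  y_{n+1}/y_n = 1 + 1/15z + 14/15z(1+2/3z) = 1 + z + 28/45z²
  ⇒ R(z) = 1 + z + 28/45z².

Solve |R(x)|<1 on ℝ⁻.
x=-1.65: |R|=1.0440
R=1: x+28/45x²=0 ⇒ x=−45/28=-1.6071; min R=1−1/(4·28/45)=0.5982>−1
Confirm numerically:
  x=-1.538: |R|=0.93383 <1
  x=-1.444: |R|=0.85342 <1
  x=-0.665: |R|=0.61016 <1
  x=-2.126: |R|=1.68637 >1
  x=-1.806: |R|=1.22346 >1
Interval (-1.6071, 0).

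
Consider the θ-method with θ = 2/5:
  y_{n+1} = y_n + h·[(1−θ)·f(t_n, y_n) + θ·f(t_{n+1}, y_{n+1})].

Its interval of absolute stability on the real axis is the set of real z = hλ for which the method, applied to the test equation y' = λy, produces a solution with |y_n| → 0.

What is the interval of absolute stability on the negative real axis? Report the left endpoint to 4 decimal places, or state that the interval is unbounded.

z∈(-10.0000,0).

On y'=λy, z=hλ:
  y_{n+1} = y_n + z·[3/5·y_n + 2/5·y_{n+1}] ⇒ (1 − 2/5z)y_{n+1} = (1 + 3/5z)y_n
  Hence R(z) = (1 + 3/5z)/(1 − 2/5z).

Find x<0 with |R(x)|<1.
x=-1.12: |R|=0.2265
R=−1: 1+3/5x = −1+2/5x ⇒ -1/5x=2 ⇒ x=2/(-1/5)=-10.0000
Confirm numerically:
  x=-9.623: |R|=0.98445 <1
  x=-6.112: |R|=0.77427 <1
  x=-5.816: |R|=0.74844 <1
  x=-10.468: |R|=1.01804 >1
  x=-10.299: |R|=1.01168 >1
Interval (-10.0000, 0).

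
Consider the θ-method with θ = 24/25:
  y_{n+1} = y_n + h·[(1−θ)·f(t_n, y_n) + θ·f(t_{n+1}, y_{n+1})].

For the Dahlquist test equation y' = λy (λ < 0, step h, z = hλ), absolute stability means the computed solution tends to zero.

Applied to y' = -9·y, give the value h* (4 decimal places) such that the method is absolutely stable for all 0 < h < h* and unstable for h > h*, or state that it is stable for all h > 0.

interval (−∞, 0). Any h>0 works for λ=-9.

With y'=λy (z=hλ):
  y_{n+1} = y_n + z·[1/25·y_n + 24/25·y_{n+1}] ⇒ (1 − 24/25z)y_{n+1} = (1 + 1/25z)y_n
  R(z) = (1 + 1/25z)/(1 − 24/25z).

Need |R(x)|<1, x<0.
x=-0.71: |R|=0.5778
x=-2: |R|=0.3151
x=-10: |R|=0.0566
x=-100: |R|=0.0309
θ=24/25≥1/2 ⇒ |1+1/25x|<|1−24/25x| ∀x<0 ⇒ stable on all of ℝ⁻.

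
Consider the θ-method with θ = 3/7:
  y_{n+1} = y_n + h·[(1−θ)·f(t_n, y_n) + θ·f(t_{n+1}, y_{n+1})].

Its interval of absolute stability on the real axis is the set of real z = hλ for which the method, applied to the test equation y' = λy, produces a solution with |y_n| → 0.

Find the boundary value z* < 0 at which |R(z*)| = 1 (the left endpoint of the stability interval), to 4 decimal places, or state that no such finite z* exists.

left endpoint -14.0000.

Set f=λy, z=hλ:
  y_{n+1} = y_n + z·[4/7·y_n + 3/7·y_{n+1}] ⇒ (1 − 3/7z)y_{n+1} = (1 + 4/7z)y_n
  so R(z) = (1 + 4/7z)/(1 − 3/7z).

Boundary: |R(x)|=1, x<0.
x=-0.48: |R|=0.6019
R=−1: 1+4/7x = −1+3/7x ⇒ -1/7x=2 ⇒ x=2/(-1/7)=-14.0000
Confirm numerically:
  x=-11.327: |R|=0.93477 <1
  x=-10.391: |R|=0.90546 <1
  x=-7.376: |R|=0.77259 <1
  x=-14.169: |R|=1.00341 >1
  x=-14.058: |R|=1.00118 >1
Interval (-14.0000, 0).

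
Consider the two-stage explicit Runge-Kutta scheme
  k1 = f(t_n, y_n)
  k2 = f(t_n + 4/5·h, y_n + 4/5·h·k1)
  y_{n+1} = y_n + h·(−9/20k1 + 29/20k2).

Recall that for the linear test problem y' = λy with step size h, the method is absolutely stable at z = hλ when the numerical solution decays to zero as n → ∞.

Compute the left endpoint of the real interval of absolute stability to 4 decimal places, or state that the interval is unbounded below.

On y'=λy, z=hλ:
  k1=λy_n ⇒ h·k1=z·y_n;  k2=λ(1+4/5z)y_n ⇒ h·k2=z(1+4/5z)y_n
  y_{n+1}/y_n = 1 − 9/20z + 29/20z(1+4/5z) = 1 + z + 29/25z²
  Hence R(z) = 1 + z + 29/25z².

Boundary: |R(x)|=1, x<0.
x=-1.41: |R|=1.8962
R=1: x+29/25x²=0 ⇒ x=−25/29=-0.8621; min R=1−1/(4·29/25)=0.7845>−1
Confirm numerically:
  x=-0.707: |R|=0.87282 <1
  x=-0.623: |R|=0.82723 <1
  x=-0.400: |R|=0.78560 <1
  x=-1.422: |R|=1.92362 >1
  x=-1.093: |R|=1.29279 >1
  x=-0.957: |R|=1.10538 >1
Interval (-0.8621, 0).

z* = -0.8621.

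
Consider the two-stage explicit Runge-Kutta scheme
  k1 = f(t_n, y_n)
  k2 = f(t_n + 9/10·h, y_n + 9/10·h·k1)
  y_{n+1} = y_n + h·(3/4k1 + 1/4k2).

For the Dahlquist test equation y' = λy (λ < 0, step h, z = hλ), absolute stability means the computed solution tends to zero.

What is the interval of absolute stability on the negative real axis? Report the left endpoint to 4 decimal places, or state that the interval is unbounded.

Test eqn y'=λy, z=hλ:
  k1=λy_n ⇒ h·k1=z·y_n;  k2=λ(1+9/10z)y_n ⇒ h·k2=z(1+9/10z)y_n
  y_{n+1}/y_n = 1 + 3/4z + 1/4z(1+9/10z) = 1 + z + 9/40z²
  ⇒ R(z) = 1 + z + 9/40z².

Find x<0 with |R(x)|<1.
x=-1.61: |R|=0.0268
R=1: x+9/40x²=0 ⇒ x=−40/9=-4.4444; min R=1−1/(4·9/40)=-0.1111>−1
Confirm numerically:
  x=-4.408: |R|=0.96385 <1
  x=-4.055: |R|=0.64468 <1
  x=-3.522: |R|=0.26901 <1
  x=-1.905: |R|=0.08847 <1
  x=-5.025: |R|=1.65639 >1
  x=-4.929: |R|=1.53738 >1
Stable set (-4.4444, 0).

(-4.4444, 0).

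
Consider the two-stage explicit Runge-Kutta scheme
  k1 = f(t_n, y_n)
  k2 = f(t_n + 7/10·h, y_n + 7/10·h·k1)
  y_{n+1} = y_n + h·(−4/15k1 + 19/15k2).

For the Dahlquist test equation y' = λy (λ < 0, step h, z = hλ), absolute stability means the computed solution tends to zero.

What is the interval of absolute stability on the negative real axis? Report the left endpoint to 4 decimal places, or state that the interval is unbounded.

(-1.1278, 0).

Set f=λy, z=hλ:
  k1=λy_n ⇒ h·k1=z·y_n;  k2=λ(1+7/10z)y_n ⇒ h·k2=z(1+7/10z)y_n
  y_{n+1}/y_n = 1 − 4/15z + 19/15z(1+7/10z) = 1 + z + 133/150z²
  so R(z) = 1 + z + 133/150z².

Boundary: |R(x)|=1, x<0.
x=-1.54: |R|=1.5628
R=1: x+133/150x²=0 ⇒ x=−150/133=-1.1278; min R=1−1/(4·133/150)=0.7180>−1
Confirm numerically:
  x=-1.029: |R|=0.90984 <1
  x=-0.809: |R|=0.77131 <1
  x=-0.609: |R|=0.71985 <1
  x=-0.466: |R|=0.72654 <1
  x=-1.604: |R|=1.67723 >1
  x=-1.514: |R|=1.51841 >1
  x=-1.218: |R|=1.09739 >1
Interval (-1.1278, 0).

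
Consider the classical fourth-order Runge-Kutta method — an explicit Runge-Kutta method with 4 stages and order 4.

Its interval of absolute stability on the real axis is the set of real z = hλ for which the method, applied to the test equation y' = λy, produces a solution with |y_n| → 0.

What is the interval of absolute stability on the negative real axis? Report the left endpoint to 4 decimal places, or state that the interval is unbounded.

(-2.7853, 0).

Test eqn y'=λy, z=hλ:
  order 4, 4-stage ⇒ R(z)=1+z+z^2/2+z^3/6+z^4/24
  (e.g. R(-1.1)=0.34417, |R|=0.34417)

Solve |R(x)|<1 on ℝ⁻.
x=-1.1: |R|=0.3442
|R(-2.3)|=0.4832 |R(-1.64)|=0.2711 |R(-1.02)|=0.3684
Bisect:
  x_lo=-3.1365 |R|=1.6722  x_hi=-0.2615 |R|=0.7699
  mid=-1.69900 |R|=0.27410 →hi
  mid=-2.41776 |R|=0.57327 →hi
  mid=-2.77714 |R|=0.98778 →hi
  mid=-2.95683 |R|=1.29097 →lo
  mid=-2.86699 |R|=1.13032 →lo
  mid=-2.82206 |R|=1.05687 →lo
  mid=-2.79960 |R|=1.02179 →lo
  ...
  [-2.78539,-2.78521] ⇒ x*=-2.7853
So |R|<1 on (-2.7853, 0).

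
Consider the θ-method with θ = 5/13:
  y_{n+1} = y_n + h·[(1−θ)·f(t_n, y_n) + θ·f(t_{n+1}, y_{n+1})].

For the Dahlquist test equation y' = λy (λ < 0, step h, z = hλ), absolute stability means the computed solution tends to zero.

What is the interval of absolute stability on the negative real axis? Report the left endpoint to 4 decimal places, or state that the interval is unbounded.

Test eqn y'=λy, z=hλ:
  y_{n+1} = y_n + z·[8/13·y_n + 5/13·y_{n+1}] ⇒ (1 − 5/13z)y_{n+1} = (1 + 8/13z)y_n
  so R(z) = (1 + 8/13z)/(1 − 5/13z).

Find x<0 with |R(x)|<1.
x=-1.36: |R|=0.1071
R=−1: 1+8/13x = −1+5/13x ⇒ -3/13x=2 ⇒ x=2/(-3/13)=-8.6667
Confirm numerically:
  x=-8.207: |R|=0.97448 <1
  x=-7.183: |R|=0.90901 <1
  x=-4.764: |R|=0.68202 <1
  x=-3.685: |R|=0.52442 <1
  x=-8.991: |R|=1.01679 >1
  x=-8.698: |R|=1.00166 >1
Interval (-8.6667, 0).

(-8.6667, 0).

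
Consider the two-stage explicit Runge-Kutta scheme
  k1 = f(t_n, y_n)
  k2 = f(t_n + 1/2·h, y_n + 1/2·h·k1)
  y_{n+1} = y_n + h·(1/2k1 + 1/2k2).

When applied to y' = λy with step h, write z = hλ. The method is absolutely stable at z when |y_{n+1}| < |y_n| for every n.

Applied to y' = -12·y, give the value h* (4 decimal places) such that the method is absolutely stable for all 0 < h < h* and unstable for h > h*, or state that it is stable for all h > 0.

Test eqn y'=λy, z=hλ:
  k1=λy_n ⇒ h·k1=z·y_n;  k2=λ(1+1/2z)y_n ⇒ h·k2=z(1+1/2z)y_n
  y_{n+1}/y_n = 1 + 1/2z + 1/2z(1+1/2z) = 1 + z + 1/4z²
  R(z) = 1 + z + 1/4z².

Need |R(x)|<1, x<0.
x=-1.64: |R|=0.0324
R=1: x+1/4x²=0 ⇒ x=−4=-4.0000; min R=1−1/(4·1/4)=0.0000>−1
Confirm numerically:
  x=-3.601: |R|=0.64080 <1
  x=-3.462: |R|=0.53436 <1
  x=-3.455: |R|=0.52926 <1
  x=-2.756: |R|=0.14288 <1
  x=-4.293: |R|=1.31446 >1
  x=-4.202: |R|=1.21220 >1
  x=-4.041: |R|=1.04142 >1
Interval (-4.0000, 0).

(-4.0000,0); λ=-12 ⇒ h* = (4)/12 = 0.3333.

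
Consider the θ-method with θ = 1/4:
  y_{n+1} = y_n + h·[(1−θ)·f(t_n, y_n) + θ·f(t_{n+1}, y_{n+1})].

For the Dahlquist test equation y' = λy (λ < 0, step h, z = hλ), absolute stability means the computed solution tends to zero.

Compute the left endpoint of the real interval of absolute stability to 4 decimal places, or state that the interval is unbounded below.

On y'=λy, z=hλ:
  y_{n+1} = y_n + z·[3/4·y_n + 1/4·y_{n+1}] ⇒ (1 − 1/4z)y_{n+1} = (1 + 3/4z)y_n
  R(z) = (1 + 3/4z)/(1 − 1/4z).

Solve |R(x)|<1 on ℝ⁻.
x=-1.45: |R|=0.0642
R=−1: 1+3/4x = −1+1/4x ⇒ -1/2x=2 ⇒ x=2/(-1/2)=-4.0000
Confirm numerically:
  x=-3.121: |R|=0.75312 <1
  x=-2.224: |R|=0.42931 <1
  x=-1.952: |R|=0.31183 <1
  x=-4.368: |R|=1.08795 >1
  x=-4.322: |R|=1.07739 >1
Stable set (-4.0000, 0).

left endpoint -4.0000.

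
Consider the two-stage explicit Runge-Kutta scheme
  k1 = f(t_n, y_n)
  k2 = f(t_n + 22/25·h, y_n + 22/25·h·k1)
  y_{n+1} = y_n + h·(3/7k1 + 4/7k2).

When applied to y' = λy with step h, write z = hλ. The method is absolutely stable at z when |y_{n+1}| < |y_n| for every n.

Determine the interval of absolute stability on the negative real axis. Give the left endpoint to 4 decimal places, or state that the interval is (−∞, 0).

z∈(-1.9886,0).

On y'=λy, z=hλ:
  k1=λy_n ⇒ h·k1=z·y_n;  k2=λ(1+22/25z)y_n ⇒ h·k2=z(1+22/25z)y_n
  y_{n+1}/y_n = 1 + 3/7z + 4/7z(1+22/25z) = 1 + z + 88/175z²
  ⇒ R(z) = 1 + z + 88/175z².

Boundary: |R(x)|=1, x<0.
x=-0.38: |R|=0.6926
R=1: x+88/175x²=0 ⇒ x=−175/88=-1.9886; min R=1−1/(4·88/175)=0.5028>−1
Confirm numerically:
  x=-1.687: |R|=0.74412 <1
  x=-1.599: |R|=0.68671 <1
  x=-1.481: |R|=0.62195 <1
  x=-2.396: |R|=1.49081 >1
  x=-2.120: |R|=1.14004 >1
So |R|<1 on (-1.9886, 0).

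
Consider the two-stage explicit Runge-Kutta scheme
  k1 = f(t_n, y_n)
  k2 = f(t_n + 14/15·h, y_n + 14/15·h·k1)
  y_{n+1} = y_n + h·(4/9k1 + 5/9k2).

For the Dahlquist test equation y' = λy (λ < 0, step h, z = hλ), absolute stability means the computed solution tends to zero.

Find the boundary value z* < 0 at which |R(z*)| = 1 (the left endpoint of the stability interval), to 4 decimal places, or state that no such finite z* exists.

Test eqn y'=λy, z=hλ:
  k1=λy_n ⇒ h·k1=z·y_n;  k2=λ(1+14/15z)y_n ⇒ h·k2=z(1+14/15z)y_n
  y_{n+1}/y_n = 1 + 4/9z + 5/9z(1+14/15z) = 1 + z + 14/27z²
  Hence R(z) = 1 + z + 14/27z².

Need |R(x)|<1, x<0.
x=-0.31: |R|=0.7398
R=1: x+14/27x²=0 ⇒ x=−27/14=-1.9286; min R=1−1/(4·14/27)=0.5179>−1
Confirm numerically:
  x=-1.238: |R|=0.55670 <1
  x=-1.061: |R|=0.52271 <1
  x=-1.008: |R|=0.51885 <1
  x=-0.909: |R|=0.51944 <1
  x=-2.355: |R|=1.52072 >1
  x=-2.333: |R|=1.48924 >1
  x=-2.062: |R|=1.14266 >1
Interval (-1.9286, 0).

z* = -1.9286.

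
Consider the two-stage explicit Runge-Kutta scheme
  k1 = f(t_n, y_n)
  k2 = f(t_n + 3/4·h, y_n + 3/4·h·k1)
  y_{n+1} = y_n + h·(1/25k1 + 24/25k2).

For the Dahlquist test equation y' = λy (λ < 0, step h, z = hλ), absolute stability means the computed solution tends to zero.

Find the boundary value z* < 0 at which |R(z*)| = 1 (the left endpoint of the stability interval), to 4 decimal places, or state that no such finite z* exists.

With y'=λy (z=hλ):
  k1=λy_n ⇒ h·k1=z·y_n;  k2=λ(1+3/4z)y_n ⇒ h·k2=z(1+3/4z)y_n
  y_{n+1}/y_n = 1 + 1/25z + 24/25z(1+3/4z) = 1 + z + 18/25z²
  ⇒ R(z) = 1 + z + 18/25z².

Need |R(x)|<1, x<0.
x=-1.79: |R|=1.5170
R=1: x+18/25x²=0 ⇒ x=−25/18=-1.3889; min R=1−1/(4·18/25)=0.6528>−1
Confirm numerically:
  x=-1.363: |R|=0.97459 <1
  x=-1.211: |R|=0.84490 <1
  x=-1.023: |R|=0.73050 <1
  x=-0.635: |R|=0.65532 <1
  x=-1.866: |R|=1.64101 >1
  x=-1.548: |R|=1.17734 >1
So |R|<1 on (-1.3889, 0).

z* = -1.3889.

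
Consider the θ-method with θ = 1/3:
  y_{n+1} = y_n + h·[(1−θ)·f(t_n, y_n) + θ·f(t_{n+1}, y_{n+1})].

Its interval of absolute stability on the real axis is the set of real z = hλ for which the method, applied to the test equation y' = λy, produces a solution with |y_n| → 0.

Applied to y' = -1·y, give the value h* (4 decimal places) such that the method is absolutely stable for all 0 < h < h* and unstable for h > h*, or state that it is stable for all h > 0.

(-6.0000,0); λ=-1 ⇒ h* = (6)/1 = 6.0000.

With y'=λy (z=hλ):
  y_{n+1} = y_n + z·[2/3·y_n + 1/3·y_{n+1}] ⇒ (1 − 1/3z)y_{n+1} = (1 + 2/3z)y_n
  so R(z) = (1 + 2/3z)/(1 − 1/3z).

Solve |R(x)|<1 on ℝ⁻.
x=-0.51: |R|=0.5641
R=−1: 1+2/3x = −1+1/3x ⇒ -1/3x=2 ⇒ x=2/(-1/3)=-6.0000
Confirm numerically:
  x=-5.835: |R|=0.98132 <1
  x=-4.259: |R|=0.76016 <1
  x=-2.651: |R|=0.40736 <1
  x=-6.451: |R|=1.04772 >1
  x=-6.231: |R|=1.02502 >1
So |R|<1 on (-6.0000, 0).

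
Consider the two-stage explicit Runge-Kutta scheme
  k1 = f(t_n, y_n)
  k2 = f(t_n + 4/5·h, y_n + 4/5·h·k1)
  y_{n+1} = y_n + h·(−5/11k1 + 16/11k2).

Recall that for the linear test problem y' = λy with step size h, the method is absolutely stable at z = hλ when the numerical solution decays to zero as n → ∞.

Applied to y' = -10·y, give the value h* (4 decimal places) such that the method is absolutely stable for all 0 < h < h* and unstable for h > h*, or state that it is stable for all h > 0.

With y'=λy (z=hλ):
  k1=λy_n ⇒ h·k1=z·y_n;  k2=λ(1+4/5z)y_n ⇒ h·k2=z(1+4/5z)y_n
  y_{n+1}/y_n = 1 − 5/11z + 16/11z(1+4/5z) = 1 + z + 64/55z²
  ⇒ R(z) = 1 + z + 64/55z².

Need |R(x)|<1, x<0.
x=-1.05: |R|=1.2329
R=1: x+64/55x²=0 ⇒ x=−55/64=-0.8594; min R=1−1/(4·64/55)=0.7852>−1
Confirm numerically:
  x=-0.582: |R|=0.81215 <1
  x=-0.489: |R|=0.78925 <1
  x=-0.396: |R|=0.78648 <1
  x=-0.348: |R|=0.79292 <1
  x=-1.412: |R|=1.90799 >1
  x=-1.271: |R|=1.60879 >1
  x=-0.966: |R|=1.11985 >1
Interval (-0.8594, 0).

(-0.8594,0); λ=-10 ⇒ h* = (55/64)/10 = 0.0859.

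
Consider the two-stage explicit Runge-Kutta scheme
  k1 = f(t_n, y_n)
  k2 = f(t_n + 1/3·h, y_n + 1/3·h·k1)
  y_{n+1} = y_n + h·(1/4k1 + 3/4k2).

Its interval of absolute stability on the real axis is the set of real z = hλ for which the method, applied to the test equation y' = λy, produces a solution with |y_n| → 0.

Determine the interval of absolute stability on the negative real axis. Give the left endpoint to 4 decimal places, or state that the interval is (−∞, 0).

Set f=λy, z=hλ:
  k1=λy_n ⇒ h·k1=z·y_n;  k2=λ(1+1/3z)y_n ⇒ h·k2=z(1+1/3z)y_n
  y_{n+1}/y_n = 1 + 1/4z + 3/4z(1+1/3z) = 1 + z + 1/4z²
  Hence R(z) = 1 + z + 1/4z².

Boundary: |R(x)|=1, x<0.
x=-1.17: |R|=0.1722
R=1: x+1/4x²=0 ⇒ x=−4=-4.0000; min R=1−1/(4·1/4)=0.0000>−1
Confirm numerically:
  x=-2.800: |R|=0.16000 <1
  x=-2.559: |R|=0.07812 <1
  x=-2.501: |R|=0.06275 <1
  x=-4.572: |R|=1.65380 >1
  x=-4.531: |R|=1.60149 >1
So |R|<1 on (-4.0000, 0).

(-4.0000, 0).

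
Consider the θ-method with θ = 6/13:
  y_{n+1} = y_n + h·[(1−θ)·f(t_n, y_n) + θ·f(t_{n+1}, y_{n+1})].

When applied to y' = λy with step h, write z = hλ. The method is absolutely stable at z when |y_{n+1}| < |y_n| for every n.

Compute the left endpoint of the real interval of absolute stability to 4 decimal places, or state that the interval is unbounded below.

On y'=λy, z=hλ:
  y_{n+1} = y_n + z·[7/13·y_n + 6/13·y_{n+1}] ⇒ (1 − 6/13z)y_{n+1} = (1 + 7/13z)y_n
  R(z) = (1 + 7/13z)/(1 − 6/13z).

Boundary: |R(x)|=1, x<0.
x=-1.11: |R|=0.2660
R=−1: 1+7/13x = −1+6/13x ⇒ -1/13x=2 ⇒ x=2/(-1/13)=-26.0000
Confirm numerically:
  x=-19.883: |R|=0.95376 <1
  x=-14.502: |R|=0.88503 <1
  x=-13.812: |R|=0.87287 <1
  x=-26.435: |R|=1.00253 >1
  x=-26.129: |R|=1.00076 >1
  x=-26.035: |R|=1.00021 >1
Interval (-26.0000, 0).

left endpoint -26.0000.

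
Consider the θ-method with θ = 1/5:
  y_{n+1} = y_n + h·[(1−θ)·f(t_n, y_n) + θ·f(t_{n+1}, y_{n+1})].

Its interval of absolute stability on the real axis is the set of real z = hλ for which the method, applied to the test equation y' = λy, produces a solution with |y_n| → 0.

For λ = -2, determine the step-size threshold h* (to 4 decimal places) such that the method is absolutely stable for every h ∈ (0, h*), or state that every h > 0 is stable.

With y'=λy (z=hλ):
  y_{n+1} = y_n + z·[4/5·y_n + 1/5·y_{n+1}] ⇒ (1 − 1/5z)y_{n+1} = (1 + 4/5z)y_n
  R(z) = (1 + 4/5z)/(1 − 1/5z).

Need |R(x)|<1, x<0.
x=-0.82: |R|=0.2955
R=−1: 1+4/5x = −1+1/5x ⇒ -3/5x=2 ⇒ x=2/(-3/5)=-3.3333
Confirm numerically:
  x=-2.735: |R|=0.76794 <1
  x=-2.259: |R|=0.55600 <1
  x=-1.960: |R|=0.40805 <1
  x=-1.340: |R|=0.05678 <1
  x=-3.719: |R|=1.13270 >1
  x=-3.581: |R|=1.08659 >1
Interval (-3.3333, 0).

(-3.3333,0); λ=-2 ⇒ h* = (10/3)/2 = 1.6667.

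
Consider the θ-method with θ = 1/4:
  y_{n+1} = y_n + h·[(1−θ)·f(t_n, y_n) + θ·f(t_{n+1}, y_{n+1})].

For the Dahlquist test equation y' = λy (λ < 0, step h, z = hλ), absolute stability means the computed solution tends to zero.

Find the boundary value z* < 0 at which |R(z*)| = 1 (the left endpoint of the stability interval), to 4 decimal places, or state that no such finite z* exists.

left endpoint -4.0000.

Test eqn y'=λy, z=hλ:
  y_{n+1} = y_n + z·[3/4·y_n + 1/4·y_{n+1}] ⇒ (1 − 1/4z)y_{n+1} = (1 + 3/4z)y_n
  R(z) = (1 + 3/4z)/(1 − 1/4z).

Need |R(x)|<1, x<0.
x=-1.07: |R|=0.1558
R=−1: 1+3/4x = −1+1/4x ⇒ -1/2x=2 ⇒ x=2/(-1/2)=-4.0000
Confirm numerically:
  x=-3.461: |R|=0.85552 <1
  x=-2.784: |R|=0.64151 <1
  x=-1.944: |R|=0.30821 <1
  x=-1.861: |R|=0.27009 <1
  x=-4.573: |R|=1.13368 >1
  x=-4.462: |R|=1.10919 >1
Stable set (-4.0000, 0).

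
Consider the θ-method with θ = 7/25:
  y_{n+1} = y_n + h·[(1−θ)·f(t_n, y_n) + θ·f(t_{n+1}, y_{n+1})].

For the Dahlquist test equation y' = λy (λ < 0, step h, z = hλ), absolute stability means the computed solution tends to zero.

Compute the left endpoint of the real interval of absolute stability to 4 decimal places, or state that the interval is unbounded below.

With y'=λy (z=hλ):
  y_{n+1} = y_n + z·[18/25·y_n + 7/25·y_{n+1}] ⇒ (1 − 7/25z)y_{n+1} = (1 + 18/25z)y_n
  Hence R(z) = (1 + 18/25z)/(1 − 7/25z).

Solve |R(x)|<1 on ℝ⁻.
x=-0.89: |R|=0.2875
R=−1: 1+18/25x = −1+7/25x ⇒ -11/25x=2 ⇒ x=2/(-11/25)=-4.5455
Confirm numerically:
  x=-3.883: |R|=0.86035 <1
  x=-3.460: |R|=0.75742 <1
  x=-3.039: |R|=0.64189 <1
  x=-2.387: |R|=0.43075 <1
  x=-4.830: |R|=1.05322 >1
  x=-4.575: |R|=1.00570 >1
Stable set (-4.5455, 0).

left endpoint -4.5455.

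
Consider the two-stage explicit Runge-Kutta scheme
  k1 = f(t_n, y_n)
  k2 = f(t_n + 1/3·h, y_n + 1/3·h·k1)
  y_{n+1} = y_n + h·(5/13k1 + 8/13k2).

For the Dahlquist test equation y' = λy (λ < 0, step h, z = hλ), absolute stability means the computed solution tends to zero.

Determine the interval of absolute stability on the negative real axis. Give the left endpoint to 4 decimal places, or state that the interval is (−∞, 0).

On y'=λy, z=hλ:
  k1=λy_n ⇒ h·k1=z·y_n;  k2=λ(1+1/3z)y_n ⇒ h·k2=z(1+1/3z)y_n
  y_{n+1}/y_n = 1 + 5/13z + 8/13z(1+1/3z) = 1 + z + 8/39z²
  ⇒ R(z) = 1 + z + 8/39z².

Solve |R(x)|<1 on ℝ⁻.
x=-1.59: |R|=0.0714
R=1: x+8/39x²=0 ⇒ x=−39/8=-4.8750; min R=1−1/(4·8/39)=-0.2188>−1
Confirm numerically:
  x=-2.934: |R|=0.16818 <1
  x=-2.761: |R|=0.19728 <1
  x=-2.381: |R|=0.21810 <1
  x=-2.037: |R|=0.18585 <1
  x=-5.302: |R|=1.46440 >1
  x=-5.110: |R|=1.24633 >1
  x=-5.021: |R|=1.15037 >1
Stable set (-4.8750, 0).

z∈(-4.8750,0).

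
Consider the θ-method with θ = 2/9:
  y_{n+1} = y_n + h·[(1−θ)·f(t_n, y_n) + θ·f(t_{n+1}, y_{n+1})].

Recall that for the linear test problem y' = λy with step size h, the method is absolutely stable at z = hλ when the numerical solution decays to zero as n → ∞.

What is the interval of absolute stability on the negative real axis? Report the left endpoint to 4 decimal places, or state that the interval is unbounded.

Test eqn y'=λy, z=hλ:
  y_{n+1} = y_n + z·[7/9·y_n + 2/9·y_{n+1}] ⇒ (1 − 2/9z)y_{n+1} = (1 + 7/9z)y_n
  ⇒ R(z) = (1 + 7/9z)/(1 − 2/9z).

Solve |R(x)|<1 on ℝ⁻.
x=-0.64: |R|=0.4397
R=−1: 1+7/9x = −1+2/9x ⇒ -5/9x=2 ⇒ x=2/(-5/9)=-3.6000
Confirm numerically:
  x=-2.364: |R|=0.54983 <1
  x=-1.892: |R|=0.33198 <1
  x=-1.472: |R|=0.10918 <1
  x=-4.055: |R|=1.13296 >1
  x=-3.948: |R|=1.10298 >1
Interval (-3.6000, 0).

z∈(-3.6000,0).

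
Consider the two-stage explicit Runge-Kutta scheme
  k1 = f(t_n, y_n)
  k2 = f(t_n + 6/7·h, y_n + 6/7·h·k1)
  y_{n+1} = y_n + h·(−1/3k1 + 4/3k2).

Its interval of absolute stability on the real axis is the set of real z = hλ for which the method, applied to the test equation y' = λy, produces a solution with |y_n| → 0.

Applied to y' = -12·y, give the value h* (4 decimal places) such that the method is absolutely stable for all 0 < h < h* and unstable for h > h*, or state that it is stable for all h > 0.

Test eqn y'=λy, z=hλ:
  k1=λy_n ⇒ h·k1=z·y_n;  k2=λ(1+6/7z)y_n ⇒ h·k2=z(1+6/7z)y_n
  y_{n+1}/y_n = 1 − 1/3z + 4/3z(1+6/7z) = 1 + z + 8/7z²
  Hence R(z) = 1 + z + 8/7z².

Boundary: |R(x)|=1, x<0.
x=-0.4: |R|=0.7829
R=1: x+8/7x²=0 ⇒ x=−7/8=-0.8750; min R=1−1/(4·8/7)=0.7812>−1
Confirm numerically:
  x=-0.536: |R|=0.79234 <1
  x=-0.528: |R|=0.79061 <1
  x=-0.507: |R|=0.78677 <1
  x=-0.466: |R|=0.78218 <1
  x=-1.204: |R|=1.45270 >1
  x=-1.033: |R|=1.18653 >1
Stable set (-0.8750, 0).

(-0.8750,0); λ=-12 ⇒ h* = (7/8)/12 = 0.0729.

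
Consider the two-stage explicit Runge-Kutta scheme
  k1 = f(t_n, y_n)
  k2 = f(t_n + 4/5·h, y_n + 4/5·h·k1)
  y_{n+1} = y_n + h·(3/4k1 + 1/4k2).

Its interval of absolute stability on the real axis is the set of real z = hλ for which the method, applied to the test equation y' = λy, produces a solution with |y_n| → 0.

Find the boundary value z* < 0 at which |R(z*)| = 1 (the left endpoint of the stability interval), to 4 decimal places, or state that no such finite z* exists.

left endpoint -5.0000.

On y'=λy, z=hλ:
  k1=λy_n ⇒ h·k1=z·y_n;  k2=λ(1+4/5z)y_n ⇒ h·k2=z(1+4/5z)y_n
  y_{n+1}/y_n = 1 + 3/4z + 1/4z(1+4/5z) = 1 + z + 1/5z²
  Hence R(z) = 1 + z + 1/5z².

Solve |R(x)|<1 on ℝ⁻.
x=-1.66: |R|=0.1089
R=1: x+1/5x²=0 ⇒ x=−5=-5.0000; min R=1−1/(4·1/5)=-0.2500>−1
Confirm numerically:
  x=-3.967: |R|=0.18042 <1
  x=-3.374: |R|=0.09722 <1
  x=-3.073: |R|=0.18433 <1
  x=-2.639: |R|=0.24614 <1
  x=-5.578: |R|=1.64482 >1
  x=-5.058: |R|=1.05867 >1
So |R|<1 on (-5.0000, 0).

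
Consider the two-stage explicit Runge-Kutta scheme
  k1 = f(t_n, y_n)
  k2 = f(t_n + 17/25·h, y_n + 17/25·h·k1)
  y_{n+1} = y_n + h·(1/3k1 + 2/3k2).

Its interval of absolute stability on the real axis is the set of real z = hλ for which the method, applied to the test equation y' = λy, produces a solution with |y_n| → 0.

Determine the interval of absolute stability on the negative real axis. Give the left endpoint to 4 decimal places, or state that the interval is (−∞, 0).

(-2.2059, 0).

With y'=λy (z=hλ):
  k1=λy_n ⇒ h·k1=z·y_n;  k2=λ(1+17/25z)y_n ⇒ h·k2=z(1+17/25z)y_n
  y_{n+1}/y_n = 1 + 1/3z + 2/3z(1+17/25z) = 1 + z + 34/75z²
  R(z) = 1 + z + 34/75z².

Need |R(x)|<1, x<0.
x=-1.11: |R|=0.4486
R=1: x+34/75x²=0 ⇒ x=−75/34=-2.2059; min R=1−1/(4·34/75)=0.4485>−1
Confirm numerically:
  x=-1.745: |R|=0.63541 <1
  x=-1.243: |R|=0.45742 <1
  x=-1.046: |R|=0.45000 <1
  x=-2.612: |R|=1.48089 >1
  x=-2.371: |R|=1.17748 >1
  x=-2.297: |R|=1.09488 >1
So |R|<1 on (-2.2059, 0).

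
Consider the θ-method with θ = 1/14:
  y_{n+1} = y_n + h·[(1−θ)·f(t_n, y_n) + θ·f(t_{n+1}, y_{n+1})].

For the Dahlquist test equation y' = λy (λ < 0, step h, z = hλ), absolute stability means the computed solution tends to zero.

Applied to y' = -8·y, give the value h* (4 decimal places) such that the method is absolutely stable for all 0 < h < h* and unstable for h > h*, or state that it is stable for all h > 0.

Test eqn y'=λy, z=hλ:
  y_{n+1} = y_n + z·[13/14·y_n + 1/14·y_{n+1}] ⇒ (1 − 1/14z)y_{n+1} = (1 + 13/14z)y_n
  so R(z) = (1 + 13/14z)/(1 − 1/14z).

Need |R(x)|<1, x<0.
x=-1.36: |R|=0.2396
R=−1: 1+13/14x = −1+1/14x ⇒ -6/7x=2 ⇒ x=2/(-6/7)=-2.3333
Confirm numerically:
  x=-2.072: |R|=0.80488 <1
  x=-1.872: |R|=0.65121 <1
  x=-1.285: |R|=0.17697 <1
  x=-1.262: |R|=0.15765 <1
  x=-2.559: |R|=1.16354 >1
  x=-2.546: |R|=1.15424 >1
So |R|<1 on (-2.3333, 0).

(-2.3333,0); λ=-8 ⇒ h* = (7/3)/8 = 0.2917.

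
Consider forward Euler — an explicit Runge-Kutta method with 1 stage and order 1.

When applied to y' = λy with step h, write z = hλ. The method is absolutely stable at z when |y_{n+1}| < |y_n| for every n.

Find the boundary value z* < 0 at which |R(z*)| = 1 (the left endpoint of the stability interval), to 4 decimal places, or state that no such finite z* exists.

On y'=λy, z=hλ:
  order 1, 1-stage ⇒ R(z)=1+z
  (e.g. R(-1.69)=-0.69000, |R|=0.69000)

Solve |R(x)|<1 on ℝ⁻.
x=-1.69: |R|=0.6900
|R(-2.36)|=1.3600 |R(-1.88)|=0.8800 |R(-1.16)|=0.1600
Bisect:
  x_lo=-2.5765 |R|=1.5765  x_hi=-0.2889 |R|=0.7111
  mid=-1.43269 |R|=0.43269 →hi
  mid=-2.00457 |R|=1.00457 →lo
  mid=-1.71863 |R|=0.71863 →hi
  mid=-1.86160 |R|=0.86160 →hi
  mid=-1.93309 |R|=0.93309 →hi
  mid=-1.96883 |R|=0.96883 →hi
  mid=-1.98670 |R|=0.98670 →hi
  mid=-1.99564 |R|=0.99564 →hi
  mid=-2.00010 |R|=1.00010 →lo
  mid=-1.99787 |R|=0.99787 →hi
  ...
  [-2.00010,-1.99996] ⇒ x*=-2.0000
So |R|<1 on (-2.0000, 0).

z* = -2.0000.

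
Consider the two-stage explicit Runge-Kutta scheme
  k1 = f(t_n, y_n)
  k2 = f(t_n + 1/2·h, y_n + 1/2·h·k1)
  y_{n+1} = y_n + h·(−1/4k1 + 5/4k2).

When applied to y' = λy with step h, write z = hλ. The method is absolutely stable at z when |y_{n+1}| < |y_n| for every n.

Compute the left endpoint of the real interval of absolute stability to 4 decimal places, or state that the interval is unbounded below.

left endpoint -1.6000.

On y'=λy, z=hλ:
  k1=λy_n ⇒ h·k1=z·y_n;  k2=λ(1+1/2z)y_n ⇒ h·k2=z(1+1/2z)y_n
  y_{n+1}/y_n = 1 − 1/4z + 5/4z(1+1/2z) = 1 + z + 5/8z²
  Hence R(z) = 1 + z + 5/8z².

Need |R(x)|<1, x<0.
x=-1.65: |R|=1.0516
R=1: x+5/8x²=0 ⇒ x=−8/5=-1.6000; min R=1−1/(4·5/8)=0.6000>−1
Confirm numerically:
  x=-1.358: |R|=0.79460 <1
  x=-1.165: |R|=0.68327 <1
  x=-1.156: |R|=0.67921 <1
  x=-1.816: |R|=1.24516 >1
  x=-1.735: |R|=1.14639 >1
  x=-1.667: |R|=1.06981 >1
Stable set (-1.6000, 0).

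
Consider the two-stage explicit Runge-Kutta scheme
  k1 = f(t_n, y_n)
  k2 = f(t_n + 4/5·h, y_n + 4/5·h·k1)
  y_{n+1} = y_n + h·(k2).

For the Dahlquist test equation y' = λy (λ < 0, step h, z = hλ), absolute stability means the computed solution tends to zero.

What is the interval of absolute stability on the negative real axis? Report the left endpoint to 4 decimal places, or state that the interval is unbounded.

On y'=λy, z=hλ:
  k1=λy_n ⇒ h·k1=z·y_n;  k2=λ(1+4/5z)y_n ⇒ h·k2=z(1+4/5z)y_n
  y_{n+1}/y_n = 1 + z(1+4/5z) = 1 + z + 4/5z²
  ⇒ R(z) = 1 + z + 4/5z².

Need |R(x)|<1, x<0.
x=-0.35: |R|=0.7480
R=1: x+4/5x²=0 ⇒ x=−5/4=-1.2500; min R=1−1/(4·4/5)=0.6875>−1
Confirm numerically:
  x=-0.911: |R|=0.75294 <1
  x=-0.856: |R|=0.73019 <1
  x=-0.620: |R|=0.68752 <1
  x=-1.645: |R|=1.51982 >1
  x=-1.333: |R|=1.08851 >1
Interval (-1.2500, 0).

(-1.2500, 0).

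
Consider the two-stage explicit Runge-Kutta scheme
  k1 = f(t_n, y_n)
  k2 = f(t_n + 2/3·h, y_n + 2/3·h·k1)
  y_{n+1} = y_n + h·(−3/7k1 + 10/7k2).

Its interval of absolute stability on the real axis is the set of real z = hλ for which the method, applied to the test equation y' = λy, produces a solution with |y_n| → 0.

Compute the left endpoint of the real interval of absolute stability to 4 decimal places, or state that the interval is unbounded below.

With y'=λy (z=hλ):
  k1=λy_n ⇒ h·k1=z·y_n;  k2=λ(1+2/3z)y_n ⇒ h·k2=z(1+2/3z)y_n
  y_{n+1}/y_n = 1 − 3/7z + 10/7z(1+2/3z) = 1 + z + 20/21z²
  Hence R(z) = 1 + z + 20/21z².

Find x<0 with |R(x)|<1.
x=-1.18: |R|=1.1461
R=1: x+20/21x²=0 ⇒ x=−21/20=-1.0500; min R=1−1/(4·20/21)=0.7375>−1
Confirm numerically:
  x=-0.796: |R|=0.80744 <1
  x=-0.716: |R|=0.77224 <1
  x=-0.546: |R|=0.73792 <1
  x=-1.568: |R|=1.77355 >1
  x=-1.461: |R|=1.57188 >1
Interval (-1.0500, 0).

z* = -1.0500.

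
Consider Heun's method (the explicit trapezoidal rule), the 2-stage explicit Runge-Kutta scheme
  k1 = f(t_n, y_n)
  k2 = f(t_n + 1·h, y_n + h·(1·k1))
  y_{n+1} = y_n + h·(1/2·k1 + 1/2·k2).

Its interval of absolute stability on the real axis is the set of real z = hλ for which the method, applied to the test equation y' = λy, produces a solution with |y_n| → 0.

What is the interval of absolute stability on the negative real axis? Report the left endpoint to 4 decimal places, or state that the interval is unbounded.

z∈(-2.0000,0).

Test eqn y'=λy, z=hλ:
  order 2, 2-stage ⇒ R(z)=1+z+z^2/2
  (e.g. R(-0.38)=0.69220, |R|=0.69220)

Find x<0 with |R(x)|<1.
x=-0.38: |R|=0.6922
|R(-2.24)|=1.2688 |R(-1.91)|=0.9140 |R(-1.17)|=0.5144
Bisect:
  x_lo=-2.3990 |R|=1.4786  x_hi=-0.3124 |R|=0.7364
  mid=-1.35571 |R|=0.56327 →hi
  mid=-1.87737 |R|=0.88489 →hi
  mid=-2.13820 |R|=1.14775 →lo
  mid=-2.00779 |R|=1.00782 →lo
  mid=-1.94258 |R|=0.94423 →hi
  mid=-1.97518 |R|=0.97549 →hi
  mid=-1.99148 |R|=0.99152 →hi
  ...
  [-2.00002,-1.99989] ⇒ x*=-2.0000
Interval (-2.0000, 0).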